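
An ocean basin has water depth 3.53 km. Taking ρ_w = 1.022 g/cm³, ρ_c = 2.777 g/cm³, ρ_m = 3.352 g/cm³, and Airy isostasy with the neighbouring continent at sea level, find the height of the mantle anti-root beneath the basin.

By Archimedes' principle applied to the lithosphere: replacing crust with seawater at the top is compensated by replacing crust with mantle at the base: d (ρ_c − ρ_w) = a (ρ_m − ρ_c).
a = d (ρ_c − ρ_w)/(ρ_m − ρ_c) = 3.53 km × 1.755/0.575 = 10.8 km.

10.8 km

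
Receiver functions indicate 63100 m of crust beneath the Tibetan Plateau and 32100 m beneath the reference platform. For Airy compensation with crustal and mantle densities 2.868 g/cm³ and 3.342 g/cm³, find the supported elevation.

4400 m

Excess crust Δ = 63100 m − 32100 m = 31000 m, split between elevation h and root r with h + r = Δ.
Airy balance ρ_c h = (ρ_m − ρ_c) r gives r = h ρ_c/(ρ_m − ρ_c), so h (1 + ρ_c/(ρ_m − ρ_c)) = Δ, i.e. h = Δ (ρ_m − ρ_c)/ρ_m.
h = 31000 m × 0.474/3.342 = 4400 m.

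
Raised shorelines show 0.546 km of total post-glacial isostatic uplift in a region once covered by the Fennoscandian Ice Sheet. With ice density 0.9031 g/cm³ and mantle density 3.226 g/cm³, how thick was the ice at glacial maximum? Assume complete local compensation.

1.95 km

u = t ρ_ice/ρ_m → t = u ρ_m/ρ_ice = 0.546 km × 3.226/0.9031 = 1.95 km.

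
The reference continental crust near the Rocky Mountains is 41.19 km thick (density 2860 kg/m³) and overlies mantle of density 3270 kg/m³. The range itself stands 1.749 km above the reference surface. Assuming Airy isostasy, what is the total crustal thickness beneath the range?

55.1 km

Root depth r = h ρ_c / (ρ_m − ρ_c) = 1.749 km × 2860 / 410 = 12.2 km.
Total thickness = T + h + r = 41.19 km + 1.749 km + 12.2 km = 55.1 km.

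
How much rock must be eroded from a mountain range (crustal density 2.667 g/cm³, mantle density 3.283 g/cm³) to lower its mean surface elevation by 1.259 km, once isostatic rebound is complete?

6.71 km

Net drop Δ = e − u = e − e ρ_c/ρ_m = e (ρ_m − ρ_c)/ρ_m.
e = Δ ρ_m/(ρ_m − ρ_c) = 1.259 km × 3.283/0.616 = 6.71 km.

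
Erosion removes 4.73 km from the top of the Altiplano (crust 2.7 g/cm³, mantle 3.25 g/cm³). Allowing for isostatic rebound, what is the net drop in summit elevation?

Rebound u = e ρ_c/ρ_m = 4.73 km × 2.7/3.25 = 3.93 km.
Net surface drop = e − u = 4.73 km − 3.93 km = e (ρ_m − ρ_c)/ρ_m = 0.8 km.

0.8 km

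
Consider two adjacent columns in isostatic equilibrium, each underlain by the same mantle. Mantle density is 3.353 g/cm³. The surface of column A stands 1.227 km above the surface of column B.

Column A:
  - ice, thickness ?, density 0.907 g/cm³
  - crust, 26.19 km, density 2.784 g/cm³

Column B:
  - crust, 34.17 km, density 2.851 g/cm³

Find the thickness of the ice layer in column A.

2.6 km

Take the compensation level at the base of the deeper column (depth z_c below the surface of column A) and equate Σ ρ_i t_i down to z_c; mantle fills any gap and the z_c terms cancel.
Column A: x×0.907 + 26.19×2.784 + (z_c − 26.19 − x)×3.353
Column B: 1.227×0 + 34.17×2.851 + (z_c − 1.227 − 34.17)×3.353
The z_c×3.353 term appears on both sides and cancels. Collect the known terms of each column as K = Σ(ρt)_known − 3.353 × (depth of known layers): K_A = 72.91296 − 3.353×26.19 = −14.90211; K_B = 97.41867 − 3.353×(1.227 + 34.17) = −21.267471.
Balance: K_A − x×(3.353 − 0.907) = K_B, so x = (K_A − K_B)/(3.353 − 0.907) = 6.36536/2.446 = 2.6 km.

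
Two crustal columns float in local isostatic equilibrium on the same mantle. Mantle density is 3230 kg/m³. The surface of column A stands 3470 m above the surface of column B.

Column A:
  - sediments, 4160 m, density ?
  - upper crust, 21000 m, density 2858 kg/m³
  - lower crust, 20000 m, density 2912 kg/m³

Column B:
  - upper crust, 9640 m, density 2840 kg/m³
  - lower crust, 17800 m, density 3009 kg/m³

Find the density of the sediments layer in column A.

2090 kg/m³

Take the compensation level at the base of the deeper column (depth z_c below the surface of column A) and equate Σ ρ_i t_i down to z_c; mantle fills any gap and the z_c terms cancel.
Column A: 4160×ρ + 21000×2858 + 20000×2912 + (z_c − 45160)×3230
Column B: 3470×0 + 9640×2840 + 17800×3009 + (z_c − 3470 − 27440)×3230
The z_c×3230 term appears on both sides and cancels. Collect the known terms of each column as K = Σ(ρt)_known − 3230 × (depth of known layers): K_A = 118258000 − 3230×45160 = −27608800; K_B = 80937800 − 3230×(3470 + 27440) = −18901500.
Balance: K_A + 4160×ρ = K_B, so ρ = (K_B − K_A)/4160 = 8707300/4160 = 2090 kg/m³.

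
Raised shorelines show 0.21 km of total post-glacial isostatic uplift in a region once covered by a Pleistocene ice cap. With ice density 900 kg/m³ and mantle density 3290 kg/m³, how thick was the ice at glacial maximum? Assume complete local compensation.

0.768 km

u = t ρ_ice/ρ_m → t = u ρ_m/ρ_ice = 0.21 km × 3290/900 = 0.768 km.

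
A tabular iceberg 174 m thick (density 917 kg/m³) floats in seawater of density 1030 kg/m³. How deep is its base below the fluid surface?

155 m

Draft d = t ρ_obj/ρ_fluid = 174 m × 917/1030 = 155 m.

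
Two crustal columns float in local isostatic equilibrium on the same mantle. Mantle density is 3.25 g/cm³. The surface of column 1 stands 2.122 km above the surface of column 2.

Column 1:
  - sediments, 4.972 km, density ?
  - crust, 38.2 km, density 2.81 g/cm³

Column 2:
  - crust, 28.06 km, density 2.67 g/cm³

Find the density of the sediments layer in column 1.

1.97 g/cm³

Take the compensation level at the base of the deeper column (depth z_c below the surface of column 1) and equate Σ ρ_i t_i down to z_c; mantle fills any gap and the z_c terms cancel.
Column 1: 4.972×ρ + 38.2×2.81 + (z_c − 43.172)×3.25
Column 2: 2.122×0 + 28.06×2.67 + (z_c − 2.122 − 28.06)×3.25
The z_c×3.25 term appears on both sides and cancels. Collect the known terms of each column as K = Σ(ρt)_known − 3.25 × (depth of known layers): K_1 = 107.342 − 3.25×43.172 = −32.967; K_2 = 74.9202 − 3.25×(2.122 + 28.06) = −23.1713.
Balance: K_1 + 4.972×ρ = K_2, so ρ = (K_2 − K_1)/4.972 = 9.7957/4.972 = 1.97 g/cm³.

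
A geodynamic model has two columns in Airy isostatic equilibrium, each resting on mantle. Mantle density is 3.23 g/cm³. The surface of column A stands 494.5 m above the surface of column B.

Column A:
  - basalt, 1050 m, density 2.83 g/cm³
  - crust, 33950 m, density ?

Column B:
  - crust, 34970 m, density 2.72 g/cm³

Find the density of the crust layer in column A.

2.67 g/cm³

Take the compensation level at the base of the deeper column (depth z_c below the surface of column A) and equate Σ ρ_i t_i down to z_c; mantle fills any gap and the z_c terms cancel.
Column A: 1050×2.83 + 33950×ρ + (z_c − 35000)×3.23
Column B: 494.5×0 + 34970×2.72 + (z_c − 494.5 − 34970)×3.23
The z_c×3.23 term appears on both sides and cancels. Collect the known terms of each column as K = Σ(ρt)_known − 3.23 × (depth of known layers): K_A = 2971.5 − 3.23×35000 = −110078.5; K_B = 95118.4 − 3.23×(494.5 + 34970) = −19431.935.
Balance: K_A + 33950×ρ = K_B, so ρ = (K_B − K_A)/33950 = 90646.6/33950 = 2.67 g/cm³.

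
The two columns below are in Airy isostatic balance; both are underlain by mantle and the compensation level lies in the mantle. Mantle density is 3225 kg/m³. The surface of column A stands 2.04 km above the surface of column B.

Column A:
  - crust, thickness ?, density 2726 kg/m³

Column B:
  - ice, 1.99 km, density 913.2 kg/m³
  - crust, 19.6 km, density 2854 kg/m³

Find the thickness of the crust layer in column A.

37 km

Take the compensation level at the base of the deeper column (depth z_c below the surface of column A) and equate Σ ρ_i t_i down to z_c; mantle fills any gap and the z_c terms cancel.
Column A: x×2726 + (z_c − 0 − x)×3225
Column B: 2.04×0 + 1.99×913.2 + 19.6×2854 + (z_c − 2.04 − 21.59)×3225
The z_c×3225 term appears on both sides and cancels. Collect the known terms of each column as K = Σ(ρt)_known − 3225 × (depth of known layers): K_A = 0 − 3225×0 = 0; K_B = 57755.668 − 3225×(2.04 + 21.59) = −18451.082.
Balance: K_A − x×(3225 − 2726) = K_B, so x = (K_A − K_B)/(3225 − 2726) = 18451.1/499 = 37 km.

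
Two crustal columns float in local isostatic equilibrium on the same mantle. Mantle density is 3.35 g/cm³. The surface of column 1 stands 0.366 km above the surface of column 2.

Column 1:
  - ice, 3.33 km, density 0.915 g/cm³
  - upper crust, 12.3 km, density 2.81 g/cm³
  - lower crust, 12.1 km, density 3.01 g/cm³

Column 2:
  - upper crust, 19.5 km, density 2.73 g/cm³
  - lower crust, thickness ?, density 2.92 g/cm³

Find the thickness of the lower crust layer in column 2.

12.9 km

Take the compensation level at the base of the deeper column (depth z_c below the surface of column 1) and equate Σ ρ_i t_i down to z_c; mantle fills any gap and the z_c terms cancel.
Column 1: 3.33×0.915 + 12.3×2.81 + 12.1×3.01 + (z_c − 27.73)×3.35
Column 2: 0.366×0 + 19.5×2.73 + x×2.92 + (z_c − 0.366 − 19.5 − x)×3.35
The z_c×3.35 term appears on both sides and cancels. Collect the known terms of each column as K = Σ(ρt)_known − 3.35 × (depth of known layers): K_1 = 74.03095 − 3.35×27.73 = −18.86455; K_2 = 53.235 − 3.35×(0.366 + 19.5) = −13.3161.
Balance: K_1 = K_2 − x×(3.35 − 2.92), so x = (K_2 − K_1)/(3.35 − 2.92) = 5.54845/0.43 = 12.9 km.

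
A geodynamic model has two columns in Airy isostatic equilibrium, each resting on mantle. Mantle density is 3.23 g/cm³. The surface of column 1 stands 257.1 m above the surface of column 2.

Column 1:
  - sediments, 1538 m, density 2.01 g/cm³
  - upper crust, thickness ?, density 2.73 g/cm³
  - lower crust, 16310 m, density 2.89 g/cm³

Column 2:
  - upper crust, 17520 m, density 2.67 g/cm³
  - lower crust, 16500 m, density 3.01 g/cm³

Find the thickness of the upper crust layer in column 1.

13700 m

Take the compensation level at the base of the deeper column (depth z_c below the surface of column 1) and equate Σ ρ_i t_i down to z_c; mantle fills any gap and the z_c terms cancel.
Column 1: 1538×2.01 + x×2.73 + 16310×2.89 + (z_c − 17848 − x)×3.23
Column 2: 257.1×0 + 17520×2.67 + 16500×3.01 + (z_c − 257.1 − 34020)×3.23
The z_c×3.23 term appears on both sides and cancels. Collect the known terms of each column as K = Σ(ρt)_known − 3.23 × (depth of known layers): K_1 = 50227.28 − 3.23×17848 = −7421.76; K_2 = 96443.4 − 3.23×(257.1 + 34020) = −14271.633.
Balance: K_1 − x×(3.23 − 2.73) = K_2, so x = (K_1 − K_2)/(3.23 − 2.73) = 6849.87/0.5 = 13700 m.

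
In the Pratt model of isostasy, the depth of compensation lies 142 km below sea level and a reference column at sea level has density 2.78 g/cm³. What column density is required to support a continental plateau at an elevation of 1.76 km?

2.75 g/cm³

Pratt balance: ρ_ref D = ρ (D + h).
ρ = ρ_ref D/(D + h) = 2.78 × 142 km/(142 km + 1.76 km) = 2.75 g/cm³.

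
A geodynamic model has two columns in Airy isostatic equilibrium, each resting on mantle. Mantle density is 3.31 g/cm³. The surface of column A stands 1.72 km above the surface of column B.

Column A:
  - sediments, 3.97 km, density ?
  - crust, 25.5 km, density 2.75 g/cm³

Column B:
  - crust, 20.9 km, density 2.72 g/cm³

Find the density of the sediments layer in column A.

Take the compensation level at the base of the deeper column (depth z_c below the surface of column A) and equate Σ ρ_i t_i down to z_c; mantle fills any gap and the z_c terms cancel.
Column A: 3.97×ρ + 25.5×2.75 + (z_c − 29.47)×3.31
Column B: 1.72×0 + 20.9×2.72 + (z_c − 1.72 − 20.9)×3.31
The z_c×3.31 term appears on both sides and cancels. Collect the known terms of each column as K = Σ(ρt)_known − 3.31 × (depth of known layers): K_A = 70.125 − 3.31×29.47 = −27.4207; K_B = 56.848 − 3.31×(1.72 + 20.9) = −18.0242.
Balance: K_A + 3.97×ρ = K_B, so ρ = (K_B − K_A)/3.97 = 9.3965/3.97 = 2.37 g/cm³.

2.37 g/cm³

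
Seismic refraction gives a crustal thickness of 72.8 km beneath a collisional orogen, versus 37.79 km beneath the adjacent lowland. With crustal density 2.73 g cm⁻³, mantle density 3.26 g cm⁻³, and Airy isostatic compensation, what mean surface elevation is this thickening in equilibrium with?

Excess crust Δ = 72.8 km − 37.79 km = 35.01 km, split between elevation h and root r with h + r = Δ.
Airy balance ρ_c h = (ρ_m − ρ_c) r gives r = h ρ_c/(ρ_m − ρ_c), so h (1 + ρ_c/(ρ_m − ρ_c)) = Δ, i.e. h = Δ (ρ_m − ρ_c)/ρ_m.
h = 35.01 km × 0.53/3.26 = 5.69 km.

5.69 km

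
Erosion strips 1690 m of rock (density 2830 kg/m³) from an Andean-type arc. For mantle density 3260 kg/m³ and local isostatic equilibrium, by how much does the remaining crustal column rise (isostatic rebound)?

1470 m

Unloading: uplift u = e ρ_c/ρ_m = 1690 m × 2830/3260 = 1470 m.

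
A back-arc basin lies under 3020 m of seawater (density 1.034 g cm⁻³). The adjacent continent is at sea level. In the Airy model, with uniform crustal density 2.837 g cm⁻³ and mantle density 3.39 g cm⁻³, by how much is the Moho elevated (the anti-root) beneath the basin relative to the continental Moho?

9850 m

In Airy isostatic equilibrium: replacing crust with seawater at the top is compensated by replacing crust with mantle at the base: d (ρ_c − ρ_w) = a (ρ_m − ρ_c).
a = d (ρ_c − ρ_w)/(ρ_m − ρ_c) = 3020 m × 1.803/0.553 = 9850 m.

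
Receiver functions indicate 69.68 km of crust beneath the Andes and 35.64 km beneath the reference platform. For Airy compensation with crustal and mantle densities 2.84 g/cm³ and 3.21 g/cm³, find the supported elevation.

3.92 km

Excess crust Δ = 69.68 km − 35.64 km = 34.04 km, split between elevation h and root r with h + r = Δ.
Airy balance ρ_c h = (ρ_m − ρ_c) r gives r = h ρ_c/(ρ_m − ρ_c), so h (1 + ρ_c/(ρ_m − ρ_c)) = Δ, i.e. h = Δ (ρ_m − ρ_c)/ρ_m.
h = 34.04 km × 0.37/3.21 = 3.92 km.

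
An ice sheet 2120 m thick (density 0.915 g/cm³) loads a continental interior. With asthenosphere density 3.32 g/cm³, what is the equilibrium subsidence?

584 m

In Airy isostatic equilibrium: the ice load ρ_ice t is balanced by mantle displaced below, ρ_m s.
s = t ρ_ice / ρ_m = 2120 m × 0.915/3.32 = 584 m.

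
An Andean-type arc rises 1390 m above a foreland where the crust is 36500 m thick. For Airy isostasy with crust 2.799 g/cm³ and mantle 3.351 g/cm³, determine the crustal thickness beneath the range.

44900 m

Root depth r = h ρ_c / (ρ_m − ρ_c) = 1390 m × 2.799 / 0.552 = 7048 m.
Total thickness = T + h + r = 36500 m + 1390 m + 7048 m = 44900 m.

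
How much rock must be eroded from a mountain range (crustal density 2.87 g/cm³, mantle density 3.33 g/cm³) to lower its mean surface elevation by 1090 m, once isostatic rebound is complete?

Net drop Δ = e − u = e − e ρ_c/ρ_m = e (ρ_m − ρ_c)/ρ_m.
e = Δ ρ_m/(ρ_m − ρ_c) = 1090 m × 3.33/0.46 = 7890 m.

7890 m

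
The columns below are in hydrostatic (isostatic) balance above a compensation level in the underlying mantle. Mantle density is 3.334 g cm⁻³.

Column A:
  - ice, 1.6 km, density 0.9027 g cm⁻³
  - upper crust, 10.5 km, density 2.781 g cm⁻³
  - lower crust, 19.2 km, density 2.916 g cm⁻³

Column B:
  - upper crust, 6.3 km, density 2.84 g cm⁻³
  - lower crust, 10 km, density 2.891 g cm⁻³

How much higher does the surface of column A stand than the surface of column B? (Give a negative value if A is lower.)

For any compensation level in the mantle, the mantle terms cancel and isostasy reduces to e = (Σt_A − Σt_B) − (Σ(ρt)_A − Σ(ρt)_B) / ρ_m.
Σt_A = 31.3 km; Σt_B = 16.3 km; Σ(ρt)_A = 86.63202; Σ(ρt)_B = 46.802 (in km·g cm⁻³).
e = (31.3 − 16.3) − (86.63202 − 46.802) / 3.334 = 3.05 km.

3.05 km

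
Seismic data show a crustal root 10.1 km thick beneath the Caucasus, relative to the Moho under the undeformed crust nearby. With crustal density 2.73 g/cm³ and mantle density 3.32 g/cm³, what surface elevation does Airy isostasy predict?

2.18 km

Isostatic balance requires: ρ_c h = (ρ_m − ρ_c) r.
h = r (ρ_m − ρ_c) / ρ_c = 10.1 km × (3.32 − 2.73) / 2.73 = 2.18 km.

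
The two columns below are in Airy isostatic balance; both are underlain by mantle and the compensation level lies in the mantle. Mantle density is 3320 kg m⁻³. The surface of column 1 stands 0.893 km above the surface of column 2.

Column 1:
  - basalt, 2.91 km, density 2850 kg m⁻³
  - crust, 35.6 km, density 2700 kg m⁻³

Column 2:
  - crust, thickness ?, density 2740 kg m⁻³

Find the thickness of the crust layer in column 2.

Take the compensation level at the base of the deeper column (depth z_c below the surface of column 1) and equate Σ ρ_i t_i down to z_c; mantle fills any gap and the z_c terms cancel.
Column 1: 2.91×2850 + 35.6×2700 + (z_c − 38.51)×3320
Column 2: 0.893×0 + x×2740 + (z_c − 0.893 − 0 − x)×3320
The z_c×3320 term appears on both sides and cancels. Collect the known terms of each column as K = Σ(ρt)_known − 3320 × (depth of known layers): K_1 = 104413.5 − 3320×38.51 = −23439.7; K_2 = 0 − 3320×(0.893 + 0) = −2964.76.
Balance: K_1 = K_2 − x×(3320 − 2740), so x = (K_2 − K_1)/(3320 − 2740) = 20474.9/580 = 35.3 km.

35.3 km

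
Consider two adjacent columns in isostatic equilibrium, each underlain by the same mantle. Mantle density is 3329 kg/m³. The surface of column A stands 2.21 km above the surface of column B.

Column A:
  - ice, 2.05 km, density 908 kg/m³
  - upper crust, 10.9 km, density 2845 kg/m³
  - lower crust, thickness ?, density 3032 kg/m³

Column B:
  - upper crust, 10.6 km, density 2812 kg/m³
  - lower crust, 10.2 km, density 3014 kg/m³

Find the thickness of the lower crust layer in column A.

19.6 km

Take the compensation level at the base of the deeper column (depth z_c below the surface of column A) and equate Σ ρ_i t_i down to z_c; mantle fills any gap and the z_c terms cancel.
Column A: 2.05×908 + 10.9×2845 + x×3032 + (z_c − 12.95 − x)×3329
Column B: 2.21×0 + 10.6×2812 + 10.2×3014 + (z_c − 2.21 − 20.8)×3329
The z_c×3329 term appears on both sides and cancels. Collect the known terms of each column as K = Σ(ρt)_known − 3329 × (depth of known layers): K_A = 32871.9 − 3329×12.95 = −10238.65; K_B = 60550 − 3329×(2.21 + 20.8) = −16050.29.
Balance: K_A − x×(3329 − 3032) = K_B, so x = (K_A − K_B)/(3329 − 3032) = 5811.64/297 = 19.6 km.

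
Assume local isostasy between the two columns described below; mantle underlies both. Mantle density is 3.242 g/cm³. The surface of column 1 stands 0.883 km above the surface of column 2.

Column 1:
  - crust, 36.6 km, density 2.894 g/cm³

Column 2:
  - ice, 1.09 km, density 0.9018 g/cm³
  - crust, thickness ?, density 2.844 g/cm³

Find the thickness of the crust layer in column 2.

Take the compensation level at the base of the deeper column (depth z_c below the surface of column 1) and equate Σ ρ_i t_i down to z_c; mantle fills any gap and the z_c terms cancel.
Column 1: 36.6×2.894 + (z_c − 36.6)×3.242
Column 2: 0.883×0 + 1.09×0.9018 + x×2.844 + (z_c − 0.883 − 1.09 − x)×3.242
The z_c×3.242 term appears on both sides and cancels. Collect the known terms of each column as K = Σ(ρt)_known − 3.242 × (depth of known layers): K_1 = 105.9204 − 3.242×36.6 = −12.7368; K_2 = 0.982962 − 3.242×(0.883 + 1.09) = −5.413504.
Balance: K_1 = K_2 − x×(3.242 − 2.844), so x = (K_2 − K_1)/(3.242 − 2.844) = 7.3233/0.398 = 18.4 km.

18.4 km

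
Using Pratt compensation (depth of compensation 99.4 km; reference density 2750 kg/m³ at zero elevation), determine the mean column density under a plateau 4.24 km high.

2640 kg/m³

Pratt balance: ρ_ref D = ρ (D + h).
ρ = ρ_ref D/(D + h) = 2750 × 99.4 km/(99.4 km + 4.24 km) = 2640 kg/m³.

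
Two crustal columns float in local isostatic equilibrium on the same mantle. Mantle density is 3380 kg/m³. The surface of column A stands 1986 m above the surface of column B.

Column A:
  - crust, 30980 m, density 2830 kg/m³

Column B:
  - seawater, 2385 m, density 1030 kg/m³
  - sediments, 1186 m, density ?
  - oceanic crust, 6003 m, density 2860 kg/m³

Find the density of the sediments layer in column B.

2030 kg/m³

Take the compensation level at the base of the deeper column (depth z_c below the surface of column A) and equate Σ ρ_i t_i down to z_c; mantle fills any gap and the z_c terms cancel.
Column A: 30980×2830 + (z_c − 30980)×3380
Column B: 1986×0 + 2385×1030 + 1186×ρ + 6003×2860 + (z_c − 1986 − 9574)×3380
The z_c×3380 term appears on both sides and cancels. Collect the known terms of each column as K = Σ(ρt)_known − 3380 × (depth of known layers): K_A = 87673400 − 3380×30980 = −17039000; K_B = 19625130 − 3380×(1986 + 9574) = −19447670.
Balance: K_A = K_B + 1186×ρ, so ρ = (K_A − K_B)/1186 = 2408670/1186 = 2030 kg/m³.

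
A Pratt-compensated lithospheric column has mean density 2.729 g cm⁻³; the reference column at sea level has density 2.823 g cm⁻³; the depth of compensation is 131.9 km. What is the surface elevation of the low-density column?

ρ_ref D = ρ (D + h) → h = D (ρ_ref − ρ)/ρ.
h = 131.9 km × (2.823 − 2.729)/2.729 = 4.54 km.

4.54 km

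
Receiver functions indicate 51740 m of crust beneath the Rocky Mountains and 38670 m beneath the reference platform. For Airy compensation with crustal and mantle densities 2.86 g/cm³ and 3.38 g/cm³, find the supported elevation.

Excess crust Δ = 51740 m − 38670 m = 13070 m, split between elevation h and root r with h + r = Δ.
Airy balance ρ_c h = (ρ_m − ρ_c) r gives r = h ρ_c/(ρ_m − ρ_c), so h (1 + ρ_c/(ρ_m − ρ_c)) = Δ, i.e. h = Δ (ρ_m − ρ_c)/ρ_m.
h = 13070 m × 0.52/3.38 = 2010 m.

2010 m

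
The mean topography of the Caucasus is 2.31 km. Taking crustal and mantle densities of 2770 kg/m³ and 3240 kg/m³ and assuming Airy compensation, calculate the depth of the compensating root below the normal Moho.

Equating mass per unit area of the two columns: the weight of the topography is balanced by the buoyancy of the root, ρ_c h = (ρ_m − ρ_c) r.
r = h · ρ_c / (ρ_m − ρ_c) = 2.31 km × 2770 / (3240 − 2770) = 13.6 km.

13.6 km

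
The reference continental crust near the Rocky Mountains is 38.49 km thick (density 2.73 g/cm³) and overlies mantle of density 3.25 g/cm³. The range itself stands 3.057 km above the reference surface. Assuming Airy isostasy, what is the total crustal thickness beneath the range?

Root depth r = h ρ_c / (ρ_m − ρ_c) = 3.057 km × 2.73 / 0.52 = 16.05 km.
Total thickness = T + h + r = 38.49 km + 3.057 km + 16.05 km = 57.6 km.

57.6 km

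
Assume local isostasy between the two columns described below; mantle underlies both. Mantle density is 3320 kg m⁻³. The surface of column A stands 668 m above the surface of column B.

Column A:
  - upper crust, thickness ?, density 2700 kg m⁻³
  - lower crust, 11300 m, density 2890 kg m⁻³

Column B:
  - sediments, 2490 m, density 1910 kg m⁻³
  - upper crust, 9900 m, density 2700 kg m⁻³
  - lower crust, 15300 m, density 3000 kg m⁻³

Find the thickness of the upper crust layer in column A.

19200 m

Take the compensation level at the base of the deeper column (depth z_c below the surface of column A) and equate Σ ρ_i t_i down to z_c; mantle fills any gap and the z_c terms cancel.
Column A: x×2700 + 11300×2890 + (z_c − 11300 − x)×3320
Column B: 668×0 + 2490×1910 + 9900×2700 + 15300×3000 + (z_c − 668 − 27690)×3320
The z_c×3320 term appears on both sides and cancels. Collect the known terms of each column as K = Σ(ρt)_known − 3320 × (depth of known layers): K_A = 32657000 − 3320×11300 = −4859000; K_B = 77385900 − 3320×(668 + 27690) = −16762660.
Balance: K_A − x×(3320 − 2700) = K_B, so x = (K_A − K_B)/(3320 − 2700) = 11903700/620 = 19200 m.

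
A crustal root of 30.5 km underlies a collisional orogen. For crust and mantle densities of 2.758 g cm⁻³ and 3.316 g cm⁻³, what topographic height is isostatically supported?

6.17 km

Isostatic balance requires: ρ_c h = (ρ_m − ρ_c) r.
h = r (ρ_m − ρ_c) / ρ_c = 30.5 km × (3.316 − 2.758) / 2.758 = 6.17 km.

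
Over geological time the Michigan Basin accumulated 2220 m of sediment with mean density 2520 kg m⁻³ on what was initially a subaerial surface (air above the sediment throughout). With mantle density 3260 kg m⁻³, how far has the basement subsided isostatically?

1720 m

Subaerial load: s = t ρ_sed / ρ_m = 2220 m × 2520/3260 = 1720 m.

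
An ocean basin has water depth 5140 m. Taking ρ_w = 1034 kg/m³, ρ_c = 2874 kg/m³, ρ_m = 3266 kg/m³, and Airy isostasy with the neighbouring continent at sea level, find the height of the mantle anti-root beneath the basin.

Balancing pressure at the compensation depth: replacing crust with seawater at the top is compensated by replacing crust with mantle at the base: d (ρ_c − ρ_w) = a (ρ_m − ρ_c).
a = d (ρ_c − ρ_w)/(ρ_m − ρ_c) = 5140 m × 1840/392 = 24100 m.

24100 m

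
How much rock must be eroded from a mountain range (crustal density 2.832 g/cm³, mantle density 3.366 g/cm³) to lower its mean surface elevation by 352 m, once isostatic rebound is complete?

Net drop Δ = e − u = e − e ρ_c/ρ_m = e (ρ_m − ρ_c)/ρ_m.
e = Δ ρ_m/(ρ_m − ρ_c) = 352 m × 3.366/0.534 = 2220 m.

2220 m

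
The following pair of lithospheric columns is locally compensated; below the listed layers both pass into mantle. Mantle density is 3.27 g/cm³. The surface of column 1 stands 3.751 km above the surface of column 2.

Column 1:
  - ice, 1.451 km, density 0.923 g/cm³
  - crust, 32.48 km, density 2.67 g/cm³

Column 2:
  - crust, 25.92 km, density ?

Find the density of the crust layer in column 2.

2.86 g/cm³

Take the compensation level at the base of the deeper column (depth z_c below the surface of column 1) and equate Σ ρ_i t_i down to z_c; mantle fills any gap and the z_c terms cancel.
Column 1: 1.451×0.923 + 32.48×2.67 + (z_c − 33.931)×3.27
Column 2: 3.751×0 + 25.92×ρ + (z_c − 3.751 − 25.92)×3.27
The z_c×3.27 term appears on both sides and cancels. Collect the known terms of each column as K = Σ(ρt)_known − 3.27 × (depth of known layers): K_1 = 88.060873 − 3.27×33.931 = −22.893497; K_2 = 0 − 3.27×(3.751 + 25.92) = −97.02417.
Balance: K_1 = K_2 + 25.92×ρ, so ρ = (K_1 − K_2)/25.92 = 74.1307/25.92 = 2.86 g/cm³.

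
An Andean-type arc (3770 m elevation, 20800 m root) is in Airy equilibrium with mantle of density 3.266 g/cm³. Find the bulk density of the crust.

ρ_c h = (ρ_m − ρ_c) r → ρ_c (h + r) = ρ_m r → ρ_c = ρ_m r / (h + r).
ρ_c = 3.266 × 20800 m / (3770 m + 20800 m) = 2.76 g/cm³.

2.76 g/cm³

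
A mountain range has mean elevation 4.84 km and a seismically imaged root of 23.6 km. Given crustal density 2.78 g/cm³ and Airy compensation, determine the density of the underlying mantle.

Airy balance: ρ_c h = (ρ_m − ρ_c) r → ρ_m = ρ_c (1 + h/r).
ρ_m = 2.78 × (1 + 4.84 km/23.6 km) = 3.35 g/cm³.

3.35 g/cm³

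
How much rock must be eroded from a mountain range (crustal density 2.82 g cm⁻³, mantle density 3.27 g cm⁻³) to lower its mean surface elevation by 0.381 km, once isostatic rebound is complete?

2.77 km

Net drop Δ = e − u = e − e ρ_c/ρ_m = e (ρ_m − ρ_c)/ρ_m.
e = Δ ρ_m/(ρ_m − ρ_c) = 0.381 km × 3.27/0.45 = 2.77 km.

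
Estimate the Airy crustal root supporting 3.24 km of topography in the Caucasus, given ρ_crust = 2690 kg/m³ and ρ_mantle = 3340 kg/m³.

13.4 km

For local isostatic compensation: the weight of the topography is balanced by the buoyancy of the root, ρ_c h = (ρ_m − ρ_c) r.
r = h · ρ_c / (ρ_m − ρ_c) = 3.24 km × 2690 / (3340 − 2690) = 13.4 km.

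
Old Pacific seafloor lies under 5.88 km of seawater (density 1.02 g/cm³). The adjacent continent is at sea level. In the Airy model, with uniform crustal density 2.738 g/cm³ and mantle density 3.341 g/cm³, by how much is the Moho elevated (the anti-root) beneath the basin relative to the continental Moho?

In Airy isostatic equilibrium: replacing crust with seawater at the top is compensated by replacing crust with mantle at the base: d (ρ_c − ρ_w) = a (ρ_m − ρ_c).
a = d (ρ_c − ρ_w)/(ρ_m − ρ_c) = 5.88 km × 1.718/0.603 = 16.8 km.

16.8 km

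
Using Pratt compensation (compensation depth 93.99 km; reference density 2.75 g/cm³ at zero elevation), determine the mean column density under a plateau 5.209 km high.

2.61 g/cm³

Pratt balance: ρ_ref D = ρ (D + h).
ρ = ρ_ref D/(D + h) = 2.75 × 93.99 km/(93.99 km + 5.209 km) = 2.61 g/cm³.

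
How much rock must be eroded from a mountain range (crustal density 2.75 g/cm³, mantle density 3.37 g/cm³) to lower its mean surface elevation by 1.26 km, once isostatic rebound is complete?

Net drop Δ = e − u = e − e ρ_c/ρ_m = e (ρ_m − ρ_c)/ρ_m.
e = Δ ρ_m/(ρ_m − ρ_c) = 1.26 km × 3.37/0.62 = 6.85 km.

6.85 km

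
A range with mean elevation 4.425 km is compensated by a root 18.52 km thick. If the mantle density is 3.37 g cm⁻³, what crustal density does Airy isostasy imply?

ρ_c h = (ρ_m − ρ_c) r → ρ_c (h + r) = ρ_m r → ρ_c = ρ_m r / (h + r).
ρ_c = 3.37 × 18.52 km / (4.425 km + 18.52 km) = 2.72 g cm⁻³.

2.72 g cm⁻³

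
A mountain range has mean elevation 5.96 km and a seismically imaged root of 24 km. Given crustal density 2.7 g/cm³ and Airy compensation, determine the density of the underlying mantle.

Airy balance: ρ_c h = (ρ_m − ρ_c) r → ρ_m = ρ_c (1 + h/r).
ρ_m = 2.7 × (1 + 5.96 km/24 km) = 3.37 g/cm³.

3.37 g/cm³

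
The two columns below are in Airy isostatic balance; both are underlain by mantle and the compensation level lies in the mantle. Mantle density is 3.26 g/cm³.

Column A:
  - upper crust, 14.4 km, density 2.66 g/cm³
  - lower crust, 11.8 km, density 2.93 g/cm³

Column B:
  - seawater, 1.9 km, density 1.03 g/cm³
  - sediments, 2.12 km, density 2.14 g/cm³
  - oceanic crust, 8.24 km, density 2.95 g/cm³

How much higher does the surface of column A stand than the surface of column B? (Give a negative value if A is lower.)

For any compensation level in the mantle, the mantle terms cancel and isostasy reduces to e = (Σt_A − Σt_B) − (Σ(ρt)_A − Σ(ρt)_B) / ρ_m.
Σt_A = 26.2 km; Σt_B = 12.26 km; Σ(ρt)_A = 72.878; Σ(ρt)_B = 30.8018 (in km·g/cm³).
e = (26.2 − 12.26) − (72.878 − 30.8018) / 3.26 = 1.03 km.

1.03 km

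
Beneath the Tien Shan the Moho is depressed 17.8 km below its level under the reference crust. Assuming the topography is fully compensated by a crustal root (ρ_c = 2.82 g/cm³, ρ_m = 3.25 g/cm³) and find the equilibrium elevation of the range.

Balancing pressure at the compensation depth: ρ_c h = (ρ_m − ρ_c) r.
h = r (ρ_m − ρ_c) / ρ_c = 17.8 km × (3.25 − 2.82) / 2.82 = 2.71 km.

2.71 km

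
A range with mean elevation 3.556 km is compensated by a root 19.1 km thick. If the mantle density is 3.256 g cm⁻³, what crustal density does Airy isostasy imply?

ρ_c h = (ρ_m − ρ_c) r → ρ_c (h + r) = ρ_m r → ρ_c = ρ_m r / (h + r).
ρ_c = 3.256 × 19.1 km / (3.556 km + 19.1 km) = 2.74 g cm⁻³.

2.74 g cm⁻³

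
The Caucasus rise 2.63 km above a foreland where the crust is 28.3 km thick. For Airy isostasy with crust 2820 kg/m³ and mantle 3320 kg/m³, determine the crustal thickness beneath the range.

45.8 km

Root depth r = h ρ_c / (ρ_m − ρ_c) = 2.63 km × 2820 / 500 = 14.83 km.
Total thickness = T + h + r = 28.3 km + 2.63 km + 14.83 km = 45.8 km.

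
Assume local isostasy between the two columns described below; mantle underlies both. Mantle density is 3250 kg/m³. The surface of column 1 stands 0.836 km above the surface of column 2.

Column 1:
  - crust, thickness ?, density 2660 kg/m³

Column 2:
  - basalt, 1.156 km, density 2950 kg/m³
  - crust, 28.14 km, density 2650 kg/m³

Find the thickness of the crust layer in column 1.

33.8 km

Take the compensation level at the base of the deeper column (depth z_c below the surface of column 1) and equate Σ ρ_i t_i down to z_c; mantle fills any gap and the z_c terms cancel.
Column 1: x×2660 + (z_c − 0 − x)×3250
Column 2: 0.836×0 + 1.156×2950 + 28.14×2650 + (z_c − 0.836 − 29.296)×3250
The z_c×3250 term appears on both sides and cancels. Collect the known terms of each column as K = Σ(ρt)_known − 3250 × (depth of known layers): K_1 = 0 − 3250×0 = 0; K_2 = 77981.2 − 3250×(0.836 + 29.296) = −19947.8.
Balance: K_1 − x×(3250 − 2660) = K_2, so x = (K_1 − K_2)/(3250 − 2660) = 19947.8/590 = 33.8 km.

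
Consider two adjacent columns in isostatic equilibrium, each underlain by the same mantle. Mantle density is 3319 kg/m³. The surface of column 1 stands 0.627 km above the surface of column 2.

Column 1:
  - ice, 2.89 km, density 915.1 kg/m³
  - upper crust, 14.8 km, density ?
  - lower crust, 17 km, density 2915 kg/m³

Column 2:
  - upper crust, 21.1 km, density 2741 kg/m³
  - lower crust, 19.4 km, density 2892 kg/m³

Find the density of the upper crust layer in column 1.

Take the compensation level at the base of the deeper column (depth z_c below the surface of column 1) and equate Σ ρ_i t_i down to z_c; mantle fills any gap and the z_c terms cancel.
Column 1: 2.89×915.1 + 14.8×ρ + 17×2915 + (z_c − 34.69)×3319
Column 2: 0.627×0 + 21.1×2741 + 19.4×2892 + (z_c − 0.627 − 40.5)×3319
The z_c×3319 term appears on both sides and cancels. Collect the known terms of each column as K = Σ(ρt)_known − 3319 × (depth of known layers): K_1 = 52199.639 − 3319×34.69 = −62936.471; K_2 = 113939.9 − 3319×(0.627 + 40.5) = −22560.613.
Balance: K_1 + 14.8×ρ = K_2, so ρ = (K_2 − K_1)/14.8 = 40375.9/14.8 = 2730 kg/m³.

2730 kg/m³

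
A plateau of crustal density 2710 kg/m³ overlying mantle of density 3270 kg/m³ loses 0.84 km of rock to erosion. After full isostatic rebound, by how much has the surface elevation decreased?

0.144 km

Rebound u = e ρ_c/ρ_m = 0.84 km × 2710/3270 = 0.6961 km.
Net surface drop = e − u = 0.84 km − 0.6961 km = e (ρ_m − ρ_c)/ρ_m = 0.144 km.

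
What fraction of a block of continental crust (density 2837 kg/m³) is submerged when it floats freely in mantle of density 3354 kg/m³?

Submerged fraction = ρ_obj/ρ_fluid = 2837/3354 = 0.846.

0.846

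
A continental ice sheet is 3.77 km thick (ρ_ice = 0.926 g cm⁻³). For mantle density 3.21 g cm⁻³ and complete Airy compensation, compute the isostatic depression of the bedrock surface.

In Airy isostatic equilibrium: the ice load ρ_ice t is balanced by mantle displaced below, ρ_m s.
s = t ρ_ice / ρ_m = 3.77 km × 0.926/3.21 = 1.09 km.

1.09 km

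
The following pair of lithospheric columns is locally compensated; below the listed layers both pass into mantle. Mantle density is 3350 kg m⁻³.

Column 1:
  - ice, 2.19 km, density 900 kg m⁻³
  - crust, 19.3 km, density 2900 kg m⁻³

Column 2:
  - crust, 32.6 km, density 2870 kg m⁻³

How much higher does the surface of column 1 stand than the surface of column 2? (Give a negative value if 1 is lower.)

For any compensation level in the mantle, the mantle terms cancel and isostasy reduces to e = (Σt_1 − Σt_2) − (Σ(ρt)_1 − Σ(ρt)_2) / ρ_m.
Σt_1 = 21.49 km; Σt_2 = 32.6 km; Σ(ρt)_1 = 57941; Σ(ρt)_2 = 93562 (in km·kg m⁻³).
e = (21.49 − 32.6) − (57941 − 93562) / 3350 = −0.477 km.

−0.477 km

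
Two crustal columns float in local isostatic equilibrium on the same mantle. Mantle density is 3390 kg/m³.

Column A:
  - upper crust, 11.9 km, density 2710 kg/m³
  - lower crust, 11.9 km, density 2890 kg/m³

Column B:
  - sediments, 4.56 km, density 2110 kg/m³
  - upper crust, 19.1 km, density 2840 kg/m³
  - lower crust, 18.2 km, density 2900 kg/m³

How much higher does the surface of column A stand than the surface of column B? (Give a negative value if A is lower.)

−3.31 km

For any compensation level in the mantle, the mantle terms cancel and isostasy reduces to e = (Σt_A − Σt_B) − (Σ(ρt)_A − Σ(ρt)_B) / ρ_m.
Σt_A = 23.8 km; Σt_B = 41.86 km; Σ(ρt)_A = 66640; Σ(ρt)_B = 116645.6 (in km·kg/m³).
e = (23.8 − 41.86) − (66640 − 116645.6) / 3390 = −3.31 km.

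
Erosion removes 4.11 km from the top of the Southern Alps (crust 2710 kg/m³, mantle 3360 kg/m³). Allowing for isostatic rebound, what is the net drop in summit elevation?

0.795 km

Rebound u = e ρ_c/ρ_m = 4.11 km × 2710/3360 = 3.315 km.
Net surface drop = e − u = 4.11 km − 3.315 km = e (ρ_m − ρ_c)/ρ_m = 0.795 km.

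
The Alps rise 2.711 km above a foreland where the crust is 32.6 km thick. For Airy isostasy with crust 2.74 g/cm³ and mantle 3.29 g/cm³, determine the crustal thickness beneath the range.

48.8 km

Root depth r = h ρ_c / (ρ_m − ρ_c) = 2.711 km × 2.74 / 0.55 = 13.51 km.
Total thickness = T + h + r = 32.6 km + 2.711 km + 13.51 km = 48.8 km.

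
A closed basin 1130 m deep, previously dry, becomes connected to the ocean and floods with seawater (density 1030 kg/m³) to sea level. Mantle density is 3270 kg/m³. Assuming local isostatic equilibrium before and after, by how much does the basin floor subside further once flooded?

After flooding the water column is d + s deep. Its weight must equal the weight of mantle displaced by the extra subsidence s: (d + s) ρ_w = s ρ_m.
s = d ρ_w / (ρ_m − ρ_w) = 1130 m × 1030/(3270 − 1030) = 520 m.

520 m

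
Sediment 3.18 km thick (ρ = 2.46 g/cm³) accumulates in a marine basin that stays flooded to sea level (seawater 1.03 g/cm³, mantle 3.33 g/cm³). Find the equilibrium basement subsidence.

1.98 km

Submarine loading: the sediment displaces seawater, and the subsidence is in turn flooded, so s (ρ_m − ρ_w) = t (ρ_sed − ρ_w).
s = 3.18 km × (2.46 − 1.03) / (3.33 − 1.03) = 1.98 km.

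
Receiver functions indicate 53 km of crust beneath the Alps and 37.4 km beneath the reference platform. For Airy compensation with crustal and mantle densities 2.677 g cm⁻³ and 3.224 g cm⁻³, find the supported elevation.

2.65 km

Excess crust Δ = 53 km − 37.4 km = 15.6 km, split between elevation h and root r with h + r = Δ.
Airy balance ρ_c h = (ρ_m − ρ_c) r gives r = h ρ_c/(ρ_m − ρ_c), so h (1 + ρ_c/(ρ_m − ρ_c)) = Δ, i.e. h = Δ (ρ_m − ρ_c)/ρ_m.
h = 15.6 km × 0.547/3.224 = 2.65 km.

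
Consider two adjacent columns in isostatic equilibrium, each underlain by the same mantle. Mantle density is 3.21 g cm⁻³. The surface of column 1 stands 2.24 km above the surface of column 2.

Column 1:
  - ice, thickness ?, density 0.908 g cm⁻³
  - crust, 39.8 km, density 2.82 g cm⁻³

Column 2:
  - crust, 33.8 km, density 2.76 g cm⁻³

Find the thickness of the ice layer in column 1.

2.99 km

Take the compensation level at the base of the deeper column (depth z_c below the surface of column 1) and equate Σ ρ_i t_i down to z_c; mantle fills any gap and the z_c terms cancel.
Column 1: x×0.908 + 39.8×2.82 + (z_c − 39.8 − x)×3.21
Column 2: 2.24×0 + 33.8×2.76 + (z_c − 2.24 − 33.8)×3.21
The z_c×3.21 term appears on both sides and cancels. Collect the known terms of each column as K = Σ(ρt)_known − 3.21 × (depth of known layers): K_1 = 112.236 − 3.21×39.8 = −15.522; K_2 = 93.288 − 3.21×(2.24 + 33.8) = −22.4004.
Balance: K_1 − x×(3.21 − 0.908) = K_2, so x = (K_1 − K_2)/(3.21 − 0.908) = 6.8784/2.302 = 2.99 km.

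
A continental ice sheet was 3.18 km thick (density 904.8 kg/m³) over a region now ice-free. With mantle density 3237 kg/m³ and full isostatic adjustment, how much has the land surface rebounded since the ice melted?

0.889 km

Removing the load lets mantle flow back in; uplift u satisfies ρ_ice t = ρ_m u.
u = t ρ_ice/ρ_m = 3.18 km × 904.8/3237 = 0.889 km.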